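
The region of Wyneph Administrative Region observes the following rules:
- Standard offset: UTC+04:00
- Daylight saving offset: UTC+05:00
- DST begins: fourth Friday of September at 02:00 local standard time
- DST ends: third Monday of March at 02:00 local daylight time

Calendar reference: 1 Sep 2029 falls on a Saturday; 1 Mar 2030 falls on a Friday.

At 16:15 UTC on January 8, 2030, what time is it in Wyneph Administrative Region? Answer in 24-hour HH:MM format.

21:15

1 September 2029 is a Saturday, so the first Friday is September 7 and the fourth is September 28.
1 March 2030 is a Friday, so the first Monday is March 4 and the third is March 18.
At the standard offset (UTC+04:00), 16:15 UTC + 4h = 20:15 Wyneph Administrative Region standard time.
The standard-time date in Wyneph Administrative Region, January 8, 2030, lies within the daylight-saving period (28 September 2029 – 18 March 2030), so Wyneph Administrative Region is on daylight time, UTC+05:00.
16:15 UTC + 5h = 21:15 local.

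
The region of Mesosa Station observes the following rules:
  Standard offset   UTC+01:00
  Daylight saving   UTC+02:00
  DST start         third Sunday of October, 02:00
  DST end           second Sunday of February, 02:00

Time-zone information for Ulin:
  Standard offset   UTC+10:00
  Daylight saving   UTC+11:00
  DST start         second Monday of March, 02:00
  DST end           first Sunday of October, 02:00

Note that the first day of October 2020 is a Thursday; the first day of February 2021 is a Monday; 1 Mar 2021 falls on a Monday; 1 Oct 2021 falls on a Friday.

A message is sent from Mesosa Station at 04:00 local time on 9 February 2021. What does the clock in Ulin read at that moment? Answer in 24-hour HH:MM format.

12:00

1 October 2020 is a Thursday, so the first Sunday is October 4 and the third is October 18.
1 February 2021 is a Monday, so the first Sunday is February 7 and the second is February 14.
9 February 2021 lies within the daylight-saving period (18 October 2020 – 14 February 2021), so Mesosa Station is on daylight time, UTC+02:00.
04:00 Mesosa Station − 2h = 02:00 UTC.
1 March 2021 is a Monday, so the first Monday is March 1 and the second is March 8.
1 October 2021 is a Friday, so the first Sunday is October 3.
At the standard offset (UTC+10:00), 02:00 UTC + 10h = 12:00 Ulin standard time.
Daylight saving runs 8 March – 3 October; the standard-time date in Ulin, 9 February 2021, is outside that window, so Ulin is on standard time at UTC+10:00.
02:00 UTC + 10h = 12:00 Ulin.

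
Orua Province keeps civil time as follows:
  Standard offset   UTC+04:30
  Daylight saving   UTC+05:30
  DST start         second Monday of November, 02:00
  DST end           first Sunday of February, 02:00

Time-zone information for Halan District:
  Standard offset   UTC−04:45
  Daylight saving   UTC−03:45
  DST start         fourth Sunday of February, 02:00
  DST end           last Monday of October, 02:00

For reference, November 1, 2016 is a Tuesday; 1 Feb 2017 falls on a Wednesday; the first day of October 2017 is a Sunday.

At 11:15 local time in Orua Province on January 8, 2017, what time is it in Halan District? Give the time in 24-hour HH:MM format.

01:00

1 November 2016 is a Tuesday, so the first Monday is November 7 and the second is November 14.
1 February 2017 is a Wednesday, so the first Sunday is February 5.
January 8, 2017 falls between 14 November 2016 and 5 February 2017, so daylight saving is in effect and Orua Province is at UTC+05:30.
11:15 Orua Province − 5h30m = 05:45 UTC.
1 February 2017 is a Wednesday, so the first Sunday is February 5 and the fourth is February 26.
1 October 2017 is a Sunday, so Mondays fall on 2, 9, 16, 23, 30; the last is October 30.
At the standard offset (UTC−04:45), 05:45 UTC − 4h45m = 01:00 Halan District standard time.
The standard-time date in Halan District, January 8, 2017, does not fall between 26 February and 30 October, so daylight saving is not in effect and Halan District is at UTC−04:45.
05:45 UTC − 4h45m = 01:00 Halan District.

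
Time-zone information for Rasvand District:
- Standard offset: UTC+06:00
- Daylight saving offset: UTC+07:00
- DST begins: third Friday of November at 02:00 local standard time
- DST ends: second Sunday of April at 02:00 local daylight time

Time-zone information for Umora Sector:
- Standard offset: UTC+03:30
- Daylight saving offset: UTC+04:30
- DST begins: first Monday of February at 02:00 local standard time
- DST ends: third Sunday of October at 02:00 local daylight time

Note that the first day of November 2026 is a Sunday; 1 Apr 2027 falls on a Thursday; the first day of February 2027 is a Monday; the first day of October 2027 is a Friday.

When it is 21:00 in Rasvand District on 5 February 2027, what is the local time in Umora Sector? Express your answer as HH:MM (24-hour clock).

18:30

1 November 2026 is a Sunday, so the first Friday is November 6 and the third is November 20.
1 April 2027 is a Thursday, so the first Sunday is April 4 and the second is April 11.
5 February 2027 falls between 20 November 2026 and 11 April 2027, so daylight saving is in effect and Rasvand District is at UTC+07:00.
21:00 Rasvand District − 7h = 14:00 UTC.
1 February 2027 is a Monday, so the first Monday is February 1.
1 October 2027 is a Friday, so the first Sunday is October 3 and the third is October 17.
At the standard offset (UTC+03:30), 14:00 UTC + 3h30m = 17:30 Umora Sector standard time.
The standard-time date in Umora Sector, 5 February 2027, lies within the daylight-saving period (1 February – 17 October), so Umora Sector is on daylight time, UTC+04:30.
14:00 UTC + 4h30m = 18:30 Umora Sector.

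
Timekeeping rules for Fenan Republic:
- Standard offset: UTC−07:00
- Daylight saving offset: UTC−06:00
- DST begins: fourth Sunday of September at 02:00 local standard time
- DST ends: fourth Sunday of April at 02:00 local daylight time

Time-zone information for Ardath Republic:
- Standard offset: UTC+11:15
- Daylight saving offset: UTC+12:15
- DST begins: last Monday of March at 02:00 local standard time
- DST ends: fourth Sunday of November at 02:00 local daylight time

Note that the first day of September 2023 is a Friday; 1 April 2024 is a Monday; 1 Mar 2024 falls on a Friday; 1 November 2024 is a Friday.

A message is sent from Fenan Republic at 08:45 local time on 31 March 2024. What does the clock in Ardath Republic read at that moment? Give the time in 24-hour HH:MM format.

03:00

1 September 2023 is a Friday, so the first Sunday is September 3 and the fourth is September 24.
1 April 2024 is a Monday, so the first Sunday is April 7 and the fourth is April 28.
Daylight saving runs 24 September 2023 – 28 April 2024; 31 March 2024 is inside that window, so Fenan Republic is at UTC−06:00.
08:45 Fenan Republic + 6h = 14:45 UTC.
1 March 2024 is a Friday, so Mondays fall on 4, 11, 18, 25; the last is March 25.
1 November 2024 is a Friday, so the first Sunday is November 3 and the fourth is November 24.
At the standard offset (UTC+11:15), 14:45 UTC + 11h15m = 02:00 Ardath Republic standard time (rolling into the next day, 1 April 2024).
The standard-time date in Ardath Republic, 1 April 2024, falls between 25 March and 24 November, so daylight saving is in effect and Ardath Republic is at UTC+12:15.
14:45 UTC + 12h15m = 03:00 Ardath Republic (rolling into the next day, 1 April 2024).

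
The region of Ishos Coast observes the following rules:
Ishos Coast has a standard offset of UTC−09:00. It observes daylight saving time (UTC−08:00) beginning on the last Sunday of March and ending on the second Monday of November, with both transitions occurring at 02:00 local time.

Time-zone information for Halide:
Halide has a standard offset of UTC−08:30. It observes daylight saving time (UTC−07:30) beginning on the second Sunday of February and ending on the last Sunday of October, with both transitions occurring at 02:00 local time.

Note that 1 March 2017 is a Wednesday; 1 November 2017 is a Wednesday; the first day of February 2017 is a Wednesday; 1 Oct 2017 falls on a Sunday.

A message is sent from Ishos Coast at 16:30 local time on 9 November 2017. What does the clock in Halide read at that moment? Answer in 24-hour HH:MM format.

16:00

1 March 2017 is a Wednesday, so Sundays fall on 5, 12, 19, 26; the last is March 26.
1 November 2017 is a Wednesday, so the first Monday is November 6 and the second is November 13.
9 November 2017 lies within the daylight-saving period (26 March – 13 November), so Ishos Coast is on daylight time, UTC−08:00.
16:30 Ishos Coast + 8h = 00:30 UTC (rolling into the next day, 10 November 2017).
1 February 2017 is a Wednesday, so the first Sunday is February 5 and the second is February 12.
1 October 2017 is a Sunday, so Sundays fall on 1, 8, 15, 22, 29; the last is October 29.
At the standard offset (UTC−08:30), 00:30 UTC − 8h30m = 16:00 Halide standard time (rolling into the previous day, 9 November 2017).
Daylight saving runs 12 February – 29 October; the standard-time date in Halide, 9 November 2017, is outside that window, so Halide is on standard time at UTC−08:30.
00:30 UTC − 8h30m = 16:00 Halide (rolling into the previous day, 9 November 2017).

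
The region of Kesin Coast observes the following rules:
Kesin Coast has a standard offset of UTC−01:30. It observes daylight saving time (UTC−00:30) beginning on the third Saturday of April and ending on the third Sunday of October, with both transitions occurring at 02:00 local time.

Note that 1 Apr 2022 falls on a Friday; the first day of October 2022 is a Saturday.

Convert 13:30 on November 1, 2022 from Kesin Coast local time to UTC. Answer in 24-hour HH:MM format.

1 April 2022 is a Friday, so the first Saturday is April 2 and the third is April 16.
1 October 2022 is a Saturday, so the first Sunday is October 2 and the third is October 16.
November 1, 2022 is outside the daylight-saving period (16 April – 16 October), so Kesin Coast is on standard time, UTC−01:30.
13:30 local + 1h30m = 15:00 UTC.

15:00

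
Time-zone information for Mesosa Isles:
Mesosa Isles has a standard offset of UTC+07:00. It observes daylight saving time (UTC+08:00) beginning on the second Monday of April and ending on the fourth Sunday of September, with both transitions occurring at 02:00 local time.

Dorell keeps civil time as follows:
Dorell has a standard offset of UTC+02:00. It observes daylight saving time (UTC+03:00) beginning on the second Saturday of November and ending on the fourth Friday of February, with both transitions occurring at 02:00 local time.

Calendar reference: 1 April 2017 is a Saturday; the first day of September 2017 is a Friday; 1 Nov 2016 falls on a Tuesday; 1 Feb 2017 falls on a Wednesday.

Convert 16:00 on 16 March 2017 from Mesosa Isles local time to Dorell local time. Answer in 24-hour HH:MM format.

1 April 2017 is a Saturday, so the first Monday is April 3 and the second is April 10.
1 September 2017 is a Friday, so the first Sunday is September 3 and the fourth is September 24.
16 March 2017 does not fall between 10 April and 24 September, so daylight saving is not in effect and Mesosa Isles is at UTC+07:00.
16:00 Mesosa Isles − 7h = 09:00 UTC.
1 November 2016 is a Tuesday, so the first Saturday is November 5 and the second is November 12.
1 February 2017 is a Wednesday, so the first Friday is February 3 and the fourth is February 24.
At the standard offset (UTC+02:00), 09:00 UTC + 2h = 11:00 Dorell standard time.
The standard-time date in Dorell, 16 March 2017, is outside the daylight-saving period (12 November 2016 – 24 February 2017), so Dorell is on standard time, UTC+02:00.
09:00 UTC + 2h = 11:00 Dorell.

11:00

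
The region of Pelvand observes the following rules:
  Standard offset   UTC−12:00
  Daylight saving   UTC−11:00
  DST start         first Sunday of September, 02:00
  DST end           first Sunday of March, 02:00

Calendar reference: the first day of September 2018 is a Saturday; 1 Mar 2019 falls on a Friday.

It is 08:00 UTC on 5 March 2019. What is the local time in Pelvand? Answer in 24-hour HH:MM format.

20:00

1 September 2018 is a Saturday, so the first Sunday is September 2.
1 March 2019 is a Friday, so the first Sunday is March 3.
At the standard offset (UTC−12:00), 08:00 UTC − 12h = 20:00 Pelvand standard time (rolling into the previous day, 4 March 2019).
The standard-time date in Pelvand, 4 March 2019, does not fall between 2 September 2018 and 3 March 2019, so daylight saving is not in effect and Pelvand is at UTC−12:00.
08:00 UTC − 12h = 20:00 local (rolling into the previous day, 4 March 2019).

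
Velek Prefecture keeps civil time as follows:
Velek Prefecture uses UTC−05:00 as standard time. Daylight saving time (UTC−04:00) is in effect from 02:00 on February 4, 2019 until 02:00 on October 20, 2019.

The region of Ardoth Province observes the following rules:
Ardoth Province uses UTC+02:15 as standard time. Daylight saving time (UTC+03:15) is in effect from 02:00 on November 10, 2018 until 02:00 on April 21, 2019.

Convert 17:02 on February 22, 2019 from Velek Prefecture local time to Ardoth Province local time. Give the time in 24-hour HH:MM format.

Daylight saving runs 4 February – 20 October; February 22, 2019 is inside that window, so Velek Prefecture is at UTC−04:00.
17:02 Velek Prefecture + 4h = 21:02 UTC.
At the standard offset (UTC+02:15), 21:02 UTC + 2h15m = 23:17 Ardoth Province standard time.
The standard-time date in Ardoth Province, February 22, 2019, lies within the daylight-saving period (10 November 2018 – 21 April 2019), so Ardoth Province is on daylight time, UTC+03:15.
21:02 UTC + 3h15m = 00:17 Ardoth Province (rolling into the next day, 23 February 2019).

00:17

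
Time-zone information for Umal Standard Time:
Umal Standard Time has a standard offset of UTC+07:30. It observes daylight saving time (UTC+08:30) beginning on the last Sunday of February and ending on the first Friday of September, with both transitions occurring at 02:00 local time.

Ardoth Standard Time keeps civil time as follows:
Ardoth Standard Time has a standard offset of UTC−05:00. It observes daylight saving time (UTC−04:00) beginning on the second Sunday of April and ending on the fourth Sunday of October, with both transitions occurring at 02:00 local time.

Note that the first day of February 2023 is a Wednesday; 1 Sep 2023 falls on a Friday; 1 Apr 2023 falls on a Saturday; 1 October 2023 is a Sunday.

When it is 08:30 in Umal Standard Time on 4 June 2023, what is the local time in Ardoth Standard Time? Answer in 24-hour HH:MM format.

1 February 2023 is a Wednesday, so Sundays fall on 5, 12, 19, 26; the last is February 26.
1 September 2023 is a Friday, so the first Friday is September 1.
Daylight saving runs 26 February – 1 September; 4 June 2023 is inside that window, so Umal Standard Time is at UTC+08:30.
08:30 Umal Standard Time − 8h30m = 00:00 UTC.
1 April 2023 is a Saturday, so the first Sunday is April 2 and the second is April 9.
1 October 2023 is a Sunday, so the first Sunday is October 1 and the fourth is October 22.
At the standard offset (UTC−05:00), 00:00 UTC − 5h = 19:00 Ardoth Standard Time standard time (rolling into the previous day, 3 June 2023).
Daylight saving runs 9 April – 22 October; the standard-time date in Ardoth Standard Time, 3 June 2023, is inside that window, so Ardoth Standard Time is at UTC−04:00.
00:00 UTC − 4h = 20:00 Ardoth Standard Time (rolling into the previous day, 3 June 2023).

20:00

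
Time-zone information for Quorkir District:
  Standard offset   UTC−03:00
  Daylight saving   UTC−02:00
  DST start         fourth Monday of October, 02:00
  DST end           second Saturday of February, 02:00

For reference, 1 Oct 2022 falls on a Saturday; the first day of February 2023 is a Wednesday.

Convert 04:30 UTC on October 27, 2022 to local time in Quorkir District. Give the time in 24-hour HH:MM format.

02:30

1 October 2022 is a Saturday, so the first Monday is October 3 and the fourth is October 24.
1 February 2023 is a Wednesday, so the first Saturday is February 4 and the second is February 11.
At the standard offset (UTC−03:00), 04:30 UTC − 3h = 01:30 Quorkir District standard time.
The standard-time date in Quorkir District, October 27, 2022, falls between 24 October 2022 and 11 February 2023, so daylight saving is in effect and Quorkir District is at UTC−02:00.
04:30 UTC − 2h = 02:30 local.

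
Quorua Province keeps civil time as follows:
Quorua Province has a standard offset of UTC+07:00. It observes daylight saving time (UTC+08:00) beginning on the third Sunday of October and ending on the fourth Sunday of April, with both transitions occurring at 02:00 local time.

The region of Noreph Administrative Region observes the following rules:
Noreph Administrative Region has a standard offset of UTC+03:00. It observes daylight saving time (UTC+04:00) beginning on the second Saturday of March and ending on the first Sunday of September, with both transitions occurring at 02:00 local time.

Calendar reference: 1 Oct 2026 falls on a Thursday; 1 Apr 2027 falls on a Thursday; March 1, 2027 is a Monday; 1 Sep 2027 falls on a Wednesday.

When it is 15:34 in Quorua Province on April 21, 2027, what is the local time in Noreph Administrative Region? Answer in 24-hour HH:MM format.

11:34

1 October 2026 is a Thursday, so the first Sunday is October 4 and the third is October 18.
1 April 2027 is a Thursday, so the first Sunday is April 4 and the fourth is April 25.
April 21, 2027 lies within the daylight-saving period (18 October 2026 – 25 April 2027), so Quorua Province is on daylight time, UTC+08:00.
15:34 Quorua Province − 8h = 07:34 UTC.
1 March 2027 is a Monday, so the first Saturday is March 6 and the second is March 13.
1 September 2027 is a Wednesday, so the first Sunday is September 5.
At the standard offset (UTC+03:00), 07:34 UTC + 3h = 10:34 Noreph Administrative Region standard time.
The standard-time date in Noreph Administrative Region, April 21, 2027, lies within the daylight-saving period (13 March – 5 September), so Noreph Administrative Region is on daylight time, UTC+04:00.
07:34 UTC + 4h = 11:34 Noreph Administrative Region.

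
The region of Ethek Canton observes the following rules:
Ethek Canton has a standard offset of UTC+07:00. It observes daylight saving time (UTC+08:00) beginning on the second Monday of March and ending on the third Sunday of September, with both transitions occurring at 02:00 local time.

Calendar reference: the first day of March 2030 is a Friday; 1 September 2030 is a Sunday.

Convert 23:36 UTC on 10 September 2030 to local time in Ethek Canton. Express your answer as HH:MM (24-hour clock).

1 March 2030 is a Friday, so the first Monday is March 4 and the second is March 11.
1 September 2030 is a Sunday, so the first Sunday is September 1 and the third is September 15.
At the standard offset (UTC+07:00), 23:36 UTC + 7h = 06:36 Ethek Canton standard time (rolling into the next day, 11 September 2030).
The standard-time date in Ethek Canton, 11 September 2030, lies within the daylight-saving period (11 March – 15 September), so Ethek Canton is on daylight time, UTC+08:00.
23:36 UTC + 8h = 07:36 local (rolling into the next day, 11 September 2030).

07:36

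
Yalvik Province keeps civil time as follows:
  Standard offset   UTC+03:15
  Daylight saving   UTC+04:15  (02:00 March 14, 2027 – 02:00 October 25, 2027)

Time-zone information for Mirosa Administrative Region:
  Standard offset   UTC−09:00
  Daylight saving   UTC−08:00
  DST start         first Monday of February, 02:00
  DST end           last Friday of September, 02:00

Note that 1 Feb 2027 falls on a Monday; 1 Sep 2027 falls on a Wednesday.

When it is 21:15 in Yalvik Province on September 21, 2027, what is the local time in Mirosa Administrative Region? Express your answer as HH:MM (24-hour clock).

September 21, 2027 lies within the daylight-saving period (14 March – 25 October), so Yalvik Province is on daylight time, UTC+04:15.
21:15 Yalvik Province − 4h15m = 17:00 UTC.
1 February 2027 is a Monday, so the first Monday is February 1.
1 September 2027 is a Wednesday, so Fridays fall on 3, 10, 17, 24; the last is September 24.
At the standard offset (UTC−09:00), 17:00 UTC − 9h = 08:00 Mirosa Administrative Region standard time.
The standard-time date in Mirosa Administrative Region, September 21, 2027, falls between 1 February and 24 September, so daylight saving is in effect and Mirosa Administrative Region is at UTC−08:00.
17:00 UTC − 8h = 09:00 Mirosa Administrative Region.

09:00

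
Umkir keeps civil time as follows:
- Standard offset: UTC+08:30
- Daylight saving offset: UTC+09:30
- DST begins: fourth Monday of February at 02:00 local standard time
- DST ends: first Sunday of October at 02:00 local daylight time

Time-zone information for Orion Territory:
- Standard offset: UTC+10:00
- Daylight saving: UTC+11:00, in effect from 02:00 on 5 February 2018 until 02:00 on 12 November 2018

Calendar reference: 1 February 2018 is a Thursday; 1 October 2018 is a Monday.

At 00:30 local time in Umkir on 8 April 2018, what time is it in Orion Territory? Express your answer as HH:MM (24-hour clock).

02:00

1 February 2018 is a Thursday, so the first Monday is February 5 and the fourth is February 26.
1 October 2018 is a Monday, so the first Sunday is October 7.
8 April 2018 falls between 26 February and 7 October, so daylight saving is in effect and Umkir is at UTC+09:30.
00:30 Umkir − 9h30m = 15:00 UTC (rolling into the previous day, 7 April 2018).
At the standard offset (UTC+10:00), 15:00 UTC + 10h = 01:00 Orion Territory standard time (rolling into the next day, 8 April 2018).
Daylight saving runs 5 February – 12 November; the standard-time date in Orion Territory, 8 April 2018, is inside that window, so Orion Territory is at UTC+11:00.
15:00 UTC + 11h = 02:00 Orion Territory (rolling into the next day, 8 April 2018).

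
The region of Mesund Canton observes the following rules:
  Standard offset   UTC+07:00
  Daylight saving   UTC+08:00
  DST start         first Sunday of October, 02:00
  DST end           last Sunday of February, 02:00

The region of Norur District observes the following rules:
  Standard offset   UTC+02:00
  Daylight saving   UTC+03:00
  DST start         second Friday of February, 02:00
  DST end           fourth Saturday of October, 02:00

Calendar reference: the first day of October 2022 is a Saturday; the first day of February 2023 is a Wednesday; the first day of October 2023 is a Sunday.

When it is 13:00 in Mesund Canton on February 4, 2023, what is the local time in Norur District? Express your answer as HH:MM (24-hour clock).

1 October 2022 is a Saturday, so the first Sunday is October 2.
1 February 2023 is a Wednesday, so Sundays fall on 5, 12, 19, 26; the last is February 26.
February 4, 2023 falls between 2 October 2022 and 26 February 2023, so daylight saving is in effect and Mesund Canton is at UTC+08:00.
13:00 Mesund Canton − 8h = 05:00 UTC.
1 February 2023 is a Wednesday, so the first Friday is February 3 and the second is February 10.
1 October 2023 is a Sunday, so the first Saturday is October 7 and the fourth is October 28.
At the standard offset (UTC+02:00), 05:00 UTC + 2h = 07:00 Norur District standard time.
The standard-time date in Norur District, February 4, 2023, does not fall between 10 February and 28 October, so daylight saving is not in effect and Norur District is at UTC+02:00.
05:00 UTC + 2h = 07:00 Norur District.

07:00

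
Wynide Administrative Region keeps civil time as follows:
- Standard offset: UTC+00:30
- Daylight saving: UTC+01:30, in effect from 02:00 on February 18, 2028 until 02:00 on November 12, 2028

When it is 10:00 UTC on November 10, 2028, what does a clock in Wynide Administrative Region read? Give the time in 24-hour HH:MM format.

At the standard offset (UTC+00:30), 10:00 UTC + 0h30m = 10:30 Wynide Administrative Region standard time.
The standard-time date in Wynide Administrative Region, November 10, 2028, lies within the daylight-saving period (18 February – 12 November), so Wynide Administrative Region is on daylight time, UTC+01:30.
10:00 UTC + 1h30m = 11:30 local.

11:30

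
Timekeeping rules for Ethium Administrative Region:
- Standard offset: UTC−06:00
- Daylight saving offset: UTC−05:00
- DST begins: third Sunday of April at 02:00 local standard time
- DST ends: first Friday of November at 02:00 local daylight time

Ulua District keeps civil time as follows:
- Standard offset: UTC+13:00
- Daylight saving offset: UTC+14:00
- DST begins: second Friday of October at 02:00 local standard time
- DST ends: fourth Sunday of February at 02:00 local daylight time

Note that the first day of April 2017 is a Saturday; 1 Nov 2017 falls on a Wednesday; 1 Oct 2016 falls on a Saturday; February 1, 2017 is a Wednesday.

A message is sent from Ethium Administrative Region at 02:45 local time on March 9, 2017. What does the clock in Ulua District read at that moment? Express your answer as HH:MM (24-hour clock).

1 April 2017 is a Saturday, so the first Sunday is April 2 and the third is April 16.
1 November 2017 is a Wednesday, so the first Friday is November 3.
March 9, 2017 does not fall between 16 April and 3 November, so daylight saving is not in effect and Ethium Administrative Region is at UTC−06:00.
02:45 Ethium Administrative Region + 6h = 08:45 UTC.
1 October 2016 is a Saturday, so the first Friday is October 7 and the second is October 14.
1 February 2017 is a Wednesday, so the first Sunday is February 5 and the fourth is February 26.
At the standard offset (UTC+13:00), 08:45 UTC + 13h = 21:45 Ulua District standard time.
Daylight saving runs 14 October 2016 – 26 February 2017; the standard-time date in Ulua District, March 9, 2017, is outside that window, so Ulua District is on standard time at UTC+13:00.
08:45 UTC + 13h = 21:45 Ulua District.

21:45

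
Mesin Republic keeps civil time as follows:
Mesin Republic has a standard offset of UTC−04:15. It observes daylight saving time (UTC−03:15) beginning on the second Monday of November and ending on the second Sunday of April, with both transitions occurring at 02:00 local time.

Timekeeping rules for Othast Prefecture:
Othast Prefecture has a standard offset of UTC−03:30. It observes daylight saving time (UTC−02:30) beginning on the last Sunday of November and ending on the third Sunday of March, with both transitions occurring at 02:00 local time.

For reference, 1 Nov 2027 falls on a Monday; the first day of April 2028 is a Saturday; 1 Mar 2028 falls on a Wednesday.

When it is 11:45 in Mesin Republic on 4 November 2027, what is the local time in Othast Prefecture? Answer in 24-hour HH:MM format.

12:30

1 November 2027 is a Monday, so the first Monday is November 1 and the second is November 8.
1 April 2028 is a Saturday, so the first Sunday is April 2 and the second is April 9.
4 November 2027 is outside the daylight-saving period (8 November 2027 – 9 April 2028), so Mesin Republic is on standard time, UTC−04:15.
11:45 Mesin Republic + 4h15m = 16:00 UTC.
1 November 2027 is a Monday, so Sundays fall on 7, 14, 21, 28; the last is November 28.
1 March 2028 is a Wednesday, so the first Sunday is March 5 and the third is March 19.
At the standard offset (UTC−03:30), 16:00 UTC − 3h30m = 12:30 Othast Prefecture standard time.
Daylight saving runs 28 November 2027 – 19 March 2028; the standard-time date in Othast Prefecture, 4 November 2027, is outside that window, so Othast Prefecture is on standard time at UTC−03:30.
16:00 UTC − 3h30m = 12:30 Othast Prefecture.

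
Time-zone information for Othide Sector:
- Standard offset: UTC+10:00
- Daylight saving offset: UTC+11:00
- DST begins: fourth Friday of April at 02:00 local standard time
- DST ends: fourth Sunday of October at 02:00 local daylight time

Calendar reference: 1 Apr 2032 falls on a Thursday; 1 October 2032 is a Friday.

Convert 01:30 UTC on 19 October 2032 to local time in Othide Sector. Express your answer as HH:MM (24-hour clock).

1 April 2032 is a Thursday, so the first Friday is April 2 and the fourth is April 23.
1 October 2032 is a Friday, so the first Sunday is October 3 and the fourth is October 24.
At the standard offset (UTC+10:00), 01:30 UTC + 10h = 11:30 Othide Sector standard time.
The standard-time date in Othide Sector, 19 October 2032, falls between 23 April and 24 October, so daylight saving is in effect and Othide Sector is at UTC+11:00.
01:30 UTC + 11h = 12:30 local.

12:30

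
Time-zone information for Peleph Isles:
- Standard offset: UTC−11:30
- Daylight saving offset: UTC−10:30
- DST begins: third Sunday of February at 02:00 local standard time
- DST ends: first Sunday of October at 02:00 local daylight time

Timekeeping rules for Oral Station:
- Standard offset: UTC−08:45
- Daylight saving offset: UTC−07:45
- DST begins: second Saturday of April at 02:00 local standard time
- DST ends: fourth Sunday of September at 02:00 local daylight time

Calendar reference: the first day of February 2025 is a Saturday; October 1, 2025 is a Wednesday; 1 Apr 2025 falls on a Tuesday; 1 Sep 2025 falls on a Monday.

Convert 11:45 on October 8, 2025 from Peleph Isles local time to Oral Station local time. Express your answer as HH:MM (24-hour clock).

14:30

1 February 2025 is a Saturday, so the first Sunday is February 2 and the third is February 16.
1 October 2025 is a Wednesday, so the first Sunday is October 5.
October 8, 2025 is outside the daylight-saving period (16 February – 5 October), so Peleph Isles is on standard time, UTC−11:30.
11:45 Peleph Isles + 11h30m = 23:15 UTC.
1 April 2025 is a Tuesday, so the first Saturday is April 5 and the second is April 12.
1 September 2025 is a Monday, so the first Sunday is September 7 and the fourth is September 28.
At the standard offset (UTC−08:45), 23:15 UTC − 8h45m = 14:30 Oral Station standard time.
Daylight saving runs 12 April – 28 September; the standard-time date in Oral Station, October 8, 2025, is outside that window, so Oral Station is on standard time at UTC−08:45.
23:15 UTC − 8h45m = 14:30 Oral Station.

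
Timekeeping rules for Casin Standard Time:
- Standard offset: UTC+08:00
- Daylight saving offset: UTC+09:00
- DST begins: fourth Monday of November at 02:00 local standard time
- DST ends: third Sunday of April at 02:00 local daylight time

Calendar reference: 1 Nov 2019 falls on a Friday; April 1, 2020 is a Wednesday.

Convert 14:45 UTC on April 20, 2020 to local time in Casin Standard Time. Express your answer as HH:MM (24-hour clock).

1 November 2019 is a Friday, so the first Monday is November 4 and the fourth is November 25.
1 April 2020 is a Wednesday, so the first Sunday is April 5 and the third is April 19.
At the standard offset (UTC+08:00), 14:45 UTC + 8h = 22:45 Casin Standard Time standard time.
The standard-time date in Casin Standard Time, April 20, 2020, does not fall between 25 November 2019 and 19 April 2020, so daylight saving is not in effect and Casin Standard Time is at UTC+08:00.
14:45 UTC + 8h = 22:45 local.

22:45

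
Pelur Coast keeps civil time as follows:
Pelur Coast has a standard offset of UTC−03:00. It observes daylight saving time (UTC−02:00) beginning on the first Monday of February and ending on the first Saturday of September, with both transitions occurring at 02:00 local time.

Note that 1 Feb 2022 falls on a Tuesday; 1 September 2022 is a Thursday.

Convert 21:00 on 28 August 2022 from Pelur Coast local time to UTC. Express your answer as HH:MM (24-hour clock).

1 February 2022 is a Tuesday, so the first Monday is February 7.
1 September 2022 is a Thursday, so the first Saturday is September 3.
Daylight saving runs 7 February – 3 September; 28 August 2022 is inside that window, so Pelur Coast is at UTC−02:00.
21:00 local + 2h = 23:00 UTC.

23:00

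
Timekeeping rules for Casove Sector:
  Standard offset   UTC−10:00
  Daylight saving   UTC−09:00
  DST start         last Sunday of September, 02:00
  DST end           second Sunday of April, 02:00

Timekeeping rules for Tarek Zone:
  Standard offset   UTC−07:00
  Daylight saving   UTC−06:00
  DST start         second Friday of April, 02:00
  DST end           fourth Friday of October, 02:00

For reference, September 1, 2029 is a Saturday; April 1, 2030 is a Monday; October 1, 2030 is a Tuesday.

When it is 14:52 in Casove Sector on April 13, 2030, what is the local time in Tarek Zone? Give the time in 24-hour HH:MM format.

17:52

1 September 2029 is a Saturday, so Sundays fall on 2, 9, 16, 23, 30; the last is September 30.
1 April 2030 is a Monday, so the first Sunday is April 7 and the second is April 14.
Daylight saving runs 30 September 2029 – 14 April 2030; April 13, 2030 is inside that window, so Casove Sector is at UTC−09:00.
14:52 Casove Sector + 9h = 23:52 UTC.
1 April 2030 is a Monday, so the first Friday is April 5 and the second is April 12.
1 October 2030 is a Tuesday, so the first Friday is October 4 and the fourth is October 25.
At the standard offset (UTC−07:00), 23:52 UTC − 7h = 16:52 Tarek Zone standard time.
The standard-time date in Tarek Zone, April 13, 2030, lies within the daylight-saving period (12 April – 25 October), so Tarek Zone is on daylight time, UTC−06:00.
23:52 UTC − 6h = 17:52 Tarek Zone.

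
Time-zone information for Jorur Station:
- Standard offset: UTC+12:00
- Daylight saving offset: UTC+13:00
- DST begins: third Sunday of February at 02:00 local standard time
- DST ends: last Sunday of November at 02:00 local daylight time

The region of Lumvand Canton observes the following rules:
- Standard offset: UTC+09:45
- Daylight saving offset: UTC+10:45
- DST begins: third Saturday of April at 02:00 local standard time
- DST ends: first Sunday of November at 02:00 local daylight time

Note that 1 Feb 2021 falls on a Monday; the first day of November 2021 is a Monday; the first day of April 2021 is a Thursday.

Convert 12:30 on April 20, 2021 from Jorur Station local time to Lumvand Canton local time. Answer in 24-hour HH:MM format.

1 February 2021 is a Monday, so the first Sunday is February 7 and the third is February 21.
1 November 2021 is a Monday, so Sundays fall on 7, 14, 21, 28; the last is November 28.
Daylight saving runs 21 February – 28 November; April 20, 2021 is inside that window, so Jorur Station is at UTC+13:00.
12:30 Jorur Station − 13h = 23:30 UTC (rolling into the previous day, 19 April 2021).
1 April 2021 is a Thursday, so the first Saturday is April 3 and the third is April 17.
1 November 2021 is a Monday, so the first Sunday is November 7.
At the standard offset (UTC+09:45), 23:30 UTC + 9h45m = 09:15 Lumvand Canton standard time (rolling into the next day, 20 April 2021).
The standard-time date in Lumvand Canton, April 20, 2021, falls between 17 April and 7 November, so daylight saving is in effect and Lumvand Canton is at UTC+10:45.
23:30 UTC + 10h45m = 10:15 Lumvand Canton (rolling into the next day, 20 April 2021).

10:15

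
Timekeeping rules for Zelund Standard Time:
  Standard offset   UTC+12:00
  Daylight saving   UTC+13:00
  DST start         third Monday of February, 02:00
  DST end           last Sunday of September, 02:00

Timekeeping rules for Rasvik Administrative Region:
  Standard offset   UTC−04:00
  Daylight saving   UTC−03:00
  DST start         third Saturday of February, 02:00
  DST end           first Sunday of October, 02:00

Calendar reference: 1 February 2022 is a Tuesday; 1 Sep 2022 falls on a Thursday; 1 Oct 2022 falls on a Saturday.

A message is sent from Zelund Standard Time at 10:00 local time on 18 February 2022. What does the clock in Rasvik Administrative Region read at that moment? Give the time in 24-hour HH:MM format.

18:00

1 February 2022 is a Tuesday, so the first Monday is February 7 and the third is February 21.
1 September 2022 is a Thursday, so Sundays fall on 4, 11, 18, 25; the last is September 25.
18 February 2022 is outside the daylight-saving period (21 February – 25 September), so Zelund Standard Time is on standard time, UTC+12:00.
10:00 Zelund Standard Time − 12h = 22:00 UTC (rolling into the previous day, 17 February 2022).
1 February 2022 is a Tuesday, so the first Saturday is February 5 and the third is February 19.
1 October 2022 is a Saturday, so the first Sunday is October 2.
At the standard offset (UTC−04:00), 22:00 UTC − 4h = 18:00 Rasvik Administrative Region standard time.
The standard-time date in Rasvik Administrative Region, 17 February 2022, does not fall between 19 February and 2 October, so daylight saving is not in effect and Rasvik Administrative Region is at UTC−04:00.
22:00 UTC − 4h = 18:00 Rasvik Administrative Region.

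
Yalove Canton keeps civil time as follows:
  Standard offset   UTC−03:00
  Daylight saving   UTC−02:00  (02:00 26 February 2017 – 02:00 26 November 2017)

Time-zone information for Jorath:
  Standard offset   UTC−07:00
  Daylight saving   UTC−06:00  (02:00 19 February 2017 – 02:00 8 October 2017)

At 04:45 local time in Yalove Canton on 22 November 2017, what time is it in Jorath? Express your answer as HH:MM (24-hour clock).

22 November 2017 falls between 26 February and 26 November, so daylight saving is in effect and Yalove Canton is at UTC−02:00.
04:45 Yalove Canton + 2h = 06:45 UTC.
At the standard offset (UTC−07:00), 06:45 UTC − 7h = 23:45 Jorath standard time (rolling into the previous day, 21 November 2017).
The standard-time date in Jorath, 21 November 2017, does not fall between 19 February and 8 October, so daylight saving is not in effect and Jorath is at UTC−07:00.
06:45 UTC − 7h = 23:45 Jorath (rolling into the previous day, 21 November 2017).

23:45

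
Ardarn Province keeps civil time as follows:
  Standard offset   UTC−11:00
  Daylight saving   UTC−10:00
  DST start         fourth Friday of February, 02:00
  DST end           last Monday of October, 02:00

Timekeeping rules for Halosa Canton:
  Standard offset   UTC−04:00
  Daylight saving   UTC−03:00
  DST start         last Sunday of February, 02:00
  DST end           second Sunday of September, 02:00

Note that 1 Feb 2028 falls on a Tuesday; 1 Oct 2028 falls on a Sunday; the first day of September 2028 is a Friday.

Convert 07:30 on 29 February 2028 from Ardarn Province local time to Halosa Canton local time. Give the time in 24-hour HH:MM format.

1 February 2028 is a Tuesday, so the first Friday is February 4 and the fourth is February 25.
1 October 2028 is a Sunday, so Mondays fall on 2, 9, 16, 23, 30; the last is October 30.
29 February 2028 falls between 25 February and 30 October, so daylight saving is in effect and Ardarn Province is at UTC−10:00.
07:30 Ardarn Province + 10h = 17:30 UTC.
1 February 2028 is a Tuesday, so Sundays fall on 6, 13, 20, 27; the last is February 27.
1 September 2028 is a Friday, so the first Sunday is September 3 and the second is September 10.
At the standard offset (UTC−04:00), 17:30 UTC − 4h = 13:30 Halosa Canton standard time.
The standard-time date in Halosa Canton, 29 February 2028, lies within the daylight-saving period (27 February – 10 September), so Halosa Canton is on daylight time, UTC−03:00.
17:30 UTC − 3h = 14:30 Halosa Canton.

14:30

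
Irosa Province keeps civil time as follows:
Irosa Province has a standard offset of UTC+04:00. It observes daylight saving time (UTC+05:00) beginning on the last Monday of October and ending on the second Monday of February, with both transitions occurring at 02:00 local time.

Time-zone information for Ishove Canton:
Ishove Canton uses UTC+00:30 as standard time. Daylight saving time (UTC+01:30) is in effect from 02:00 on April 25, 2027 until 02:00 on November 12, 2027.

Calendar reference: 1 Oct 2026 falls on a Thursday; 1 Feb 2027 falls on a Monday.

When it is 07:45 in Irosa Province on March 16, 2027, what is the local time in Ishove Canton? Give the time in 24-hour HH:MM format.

04:15

1 October 2026 is a Thursday, so Mondays fall on 5, 12, 19, 26; the last is October 26.
1 February 2027 is a Monday, so the first Monday is February 1 and the second is February 8.
March 16, 2027 is outside the daylight-saving period (26 October 2026 – 8 February 2027), so Irosa Province is on standard time, UTC+04:00.
07:45 Irosa Province − 4h = 03:45 UTC.
At the standard offset (UTC+00:30), 03:45 UTC + 0h30m = 04:15 Ishove Canton standard time.
The standard-time date in Ishove Canton, March 16, 2027, does not fall between 25 April and 12 November, so daylight saving is not in effect and Ishove Canton is at UTC+00:30.
03:45 UTC + 0h30m = 04:15 Ishove Canton.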